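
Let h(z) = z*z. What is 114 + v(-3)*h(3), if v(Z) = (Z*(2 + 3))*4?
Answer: -426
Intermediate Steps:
h(z) = z²
v(Z) = 20*Z (v(Z) = (Z*5)*4 = (5*Z)*4 = 20*Z)
114 + v(-3)*h(3) = 114 + (20*(-3))*3² = 114 - 60*9 = 114 - 540 = -426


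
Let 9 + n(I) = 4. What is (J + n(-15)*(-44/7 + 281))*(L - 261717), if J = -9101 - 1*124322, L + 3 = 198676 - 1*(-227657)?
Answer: -155324876088/7 ≈ -2.2189e+10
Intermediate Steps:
L = 426330 (L = -3 + (198676 - 1*(-227657)) = -3 + (198676 + 227657) = -3 + 426333 = 426330)
n(I) = -5 (n(I) = -9 + 4 = -5)
J = -133423 (J = -9101 - 124322 = -133423)
(J + n(-15)*(-44/7 + 281))*(L - 261717) = (-133423 - 5*(-44/7 + 281))*(426330 - 261717) = (-133423 - 5*(-44*1/7 + 281))*164613 = (-133423 - 5*(-44/7 + 281))*164613 = (-133423 - 5*1923/7)*164613 = (-133423 - 9615/7)*164613 = -943576/7*164613 = -155324876088/7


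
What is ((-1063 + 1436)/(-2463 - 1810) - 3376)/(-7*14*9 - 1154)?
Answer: 14426021/8699828 ≈ 1.6582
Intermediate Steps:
((-1063 + 1436)/(-2463 - 1810) - 3376)/(-7*14*9 - 1154) = (373/(-4273) - 3376)/(-98*9 - 1154) = (373*(-1/4273) - 3376)/(-882 - 1154) = (-373/4273 - 3376)/(-2036) = -14426021/4273*(-1/2036) = 14426021/8699828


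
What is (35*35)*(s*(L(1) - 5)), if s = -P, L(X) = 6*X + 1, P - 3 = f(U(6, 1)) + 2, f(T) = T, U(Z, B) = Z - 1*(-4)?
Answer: -36750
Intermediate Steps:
U(Z, B) = 4 + Z (U(Z, B) = Z + 4 = 4 + Z)
P = 15 (P = 3 + ((4 + 6) + 2) = 3 + (10 + 2) = 3 + 12 = 15)
L(X) = 1 + 6*X
s = -15 (s = -1*15 = -15)
(35*35)*(s*(L(1) - 5)) = (35*35)*(-15*((1 + 6*1) - 5)) = 1225*(-15*((1 + 6) - 5)) = 1225*(-15*(7 - 5)) = 1225*(-15*2) = 1225*(-30) = -36750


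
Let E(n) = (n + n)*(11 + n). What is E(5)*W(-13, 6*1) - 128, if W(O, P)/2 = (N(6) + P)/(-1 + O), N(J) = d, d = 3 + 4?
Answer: -2976/7 ≈ -425.14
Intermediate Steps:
d = 7
N(J) = 7
E(n) = 2*n*(11 + n) (E(n) = (2*n)*(11 + n) = 2*n*(11 + n))
W(O, P) = 2*(7 + P)/(-1 + O) (W(O, P) = 2*((7 + P)/(-1 + O)) = 2*(7 + P)/(-1 + O))
E(5)*W(-13, 6*1) - 128 = (2*5*(11 + 5))*(2*(7 + 6*1)/(-1 - 13)) - 128 = (2*5*16)*(2*(7 + 6)/(-14)) - 128 = 160*(2*(-1/14)*13) - 128 = 160*(-13/7) - 128 = -2080/7 - 128 = -2976/7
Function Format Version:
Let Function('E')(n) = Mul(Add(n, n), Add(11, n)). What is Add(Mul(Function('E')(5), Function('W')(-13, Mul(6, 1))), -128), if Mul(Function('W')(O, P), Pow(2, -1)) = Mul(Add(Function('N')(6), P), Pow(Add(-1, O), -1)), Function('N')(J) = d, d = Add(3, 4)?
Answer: Rational(-2976, 7) ≈ -425.14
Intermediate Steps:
d = 7
Function('N')(J) = 7
Function('E')(n) = Mul(2, n, Add(11, n)) (Function('E')(n) = Mul(Mul(2, n), Add(11, n)) = Mul(2, n, Add(11, n)))
Function('W')(O, P) = Mul(2, Pow(Add(-1, O), -1), Add(7, P)) (Function('W')(O, P) = Mul(2, Mul(Add(7, P), Pow(Add(-1, O), -1))) = Mul(2, Mul(Pow(Add(-1, O), -1), Add(7, P))) = Mul(2, Pow(Add(-1, O), -1), Add(7, P)))
Add(Mul(Function('E')(5), Function('W')(-13, Mul(6, 1))), -128) = Add(Mul(Mul(2, 5, Add(11, 5)), Mul(2, Pow(Add(-1, -13), -1), Add(7, Mul(6, 1)))), -128) = Add(Mul(Mul(2, 5, 16), Mul(2, Pow(-14, -1), Add(7, 6))), -128) = Add(Mul(160, Mul(2, Rational(-1, 14), 13)), -128) = Add(Mul(160, Rational(-13, 7)), -128) = Add(Rational(-2080, 7), -128) = Rational(-2976, 7)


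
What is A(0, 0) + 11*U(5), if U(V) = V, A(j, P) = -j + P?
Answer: 55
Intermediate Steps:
A(j, P) = P - j
A(0, 0) + 11*U(5) = (0 - 1*0) + 11*5 = (0 + 0) + 55 = 0 + 55 = 55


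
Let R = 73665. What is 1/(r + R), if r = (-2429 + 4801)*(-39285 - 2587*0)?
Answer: -1/93110355 ≈ -1.0740e-8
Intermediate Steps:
r = -93184020 (r = 2372*(-39285 + 0) = 2372*(-39285) = -93184020)
1/(r + R) = 1/(-93184020 + 73665) = 1/(-93110355) = -1/93110355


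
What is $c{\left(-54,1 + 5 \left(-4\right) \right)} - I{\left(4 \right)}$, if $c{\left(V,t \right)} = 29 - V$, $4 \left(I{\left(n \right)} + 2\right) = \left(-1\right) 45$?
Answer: $\frac{385}{4} \approx 96.25$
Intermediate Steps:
$I{\left(n \right)} = - \frac{53}{4}$ ($I{\left(n \right)} = -2 + \frac{\left(-1\right) 45}{4} = -2 + \frac{1}{4} \left(-45\right) = -2 - \frac{45}{4} = - \frac{53}{4}$)
$c{\left(-54,1 + 5 \left(-4\right) \right)} - I{\left(4 \right)} = \left(29 - -54\right) - - \frac{53}{4} = \left(29 + 54\right) + \frac{53}{4} = 83 + \frac{53}{4} = \frac{385}{4}$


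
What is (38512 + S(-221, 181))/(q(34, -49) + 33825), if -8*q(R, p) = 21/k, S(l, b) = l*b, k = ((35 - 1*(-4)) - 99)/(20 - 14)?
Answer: -119120/2706021 ≈ -0.044020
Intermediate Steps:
k = -10 (k = ((35 + 4) - 99)/6 = (39 - 99)*(⅙) = -60*⅙ = -10)
S(l, b) = b*l
q(R, p) = 21/80 (q(R, p) = -21/(8*(-10)) = -21*(-1)/(8*10) = -⅛*(-21/10) = 21/80)
(38512 + S(-221, 181))/(q(34, -49) + 33825) = (38512 + 181*(-221))/(21/80 + 33825) = (38512 - 40001)/(2706021/80) = -1489*80/2706021 = -119120/2706021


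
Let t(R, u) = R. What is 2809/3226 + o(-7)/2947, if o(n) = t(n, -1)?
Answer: 1179363/1358146 ≈ 0.86836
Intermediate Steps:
o(n) = n
2809/3226 + o(-7)/2947 = 2809/3226 - 7/2947 = 2809*(1/3226) - 7*1/2947 = 2809/3226 - 1/421 = 1179363/1358146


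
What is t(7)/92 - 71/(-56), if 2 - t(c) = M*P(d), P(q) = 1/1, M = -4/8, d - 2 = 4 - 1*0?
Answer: 417/322 ≈ 1.2950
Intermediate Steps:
d = 6 (d = 2 + (4 - 1*0) = 2 + (4 + 0) = 2 + 4 = 6)
M = -½ (M = -4*⅛ = -½ ≈ -0.50000)
P(q) = 1
t(c) = 5/2 (t(c) = 2 - (-1)/2 = 2 - 1*(-½) = 2 + ½ = 5/2)
t(7)/92 - 71/(-56) = (5/2)/92 - 71/(-56) = (5/2)*(1/92) - 71*(-1/56) = 5/184 + 71/56 = 417/322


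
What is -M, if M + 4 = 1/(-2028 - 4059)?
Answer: 24349/6087 ≈ 4.0002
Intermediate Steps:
M = -24349/6087 (M = -4 + 1/(-2028 - 4059) = -4 + 1/(-6087) = -4 - 1/6087 = -24349/6087 ≈ -4.0002)
-M = -1*(-24349/6087) = 24349/6087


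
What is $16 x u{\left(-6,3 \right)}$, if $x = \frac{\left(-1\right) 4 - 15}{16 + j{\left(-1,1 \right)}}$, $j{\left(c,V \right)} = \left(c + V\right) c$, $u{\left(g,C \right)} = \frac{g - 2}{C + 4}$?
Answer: $\frac{152}{7} \approx 21.714$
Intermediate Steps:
$u{\left(g,C \right)} = \frac{-2 + g}{4 + C}$
$j{\left(c,V \right)} = c \left(V + c\right)$ ($j{\left(c,V \right)} = \left(V + c\right) c = c \left(V + c\right)$)
$x = - \frac{19}{16}$ ($x = \frac{\left(-1\right) 4 - 15}{16 - \left(1 - 1\right)} = \frac{-4 - 15}{16 - 0} = - \frac{19}{16 + 0} = - \frac{19}{16} \approx -1.1875$)
$16 x u{\left(-6,3 \right)} = 16 \left(- \frac{19}{16}\right) \frac{-2 - 6}{4 + 3} = - 19 \cdot \frac{1}{7} \left(-8\right) = \left(-19\right) \left(- \frac{8}{7}\right) = \frac{152}{7}$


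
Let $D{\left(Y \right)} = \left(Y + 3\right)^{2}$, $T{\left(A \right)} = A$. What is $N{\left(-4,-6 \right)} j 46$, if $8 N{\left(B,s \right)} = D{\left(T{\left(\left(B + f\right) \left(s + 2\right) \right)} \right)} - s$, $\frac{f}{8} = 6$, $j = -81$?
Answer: $- \frac{55768905}{4} \approx -1.3942 \cdot 10^{7}$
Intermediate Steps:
$f = 48$ ($f = 8 \cdot 6 = 48$)
$D{\left(Y \right)} = \left(3 + Y\right)^{2}$
$N{\left(B,s \right)} = - \frac{s}{8} + \frac{\left(3 + \left(2 + s\right) \left(48 + B\right)\right)^{2}}{8}$ ($N{\left(B,s \right)} = \frac{\left(3 + \left(B + 48\right) \left(s + 2\right)\right)^{2} - s}{8} = \frac{\left(3 + \left(48 + B\right) \left(2 + s\right)\right)^{2} - s}{8} = \frac{\left(3 + \left(2 + s\right) \left(48 + B\right)\right)^{2} - s}{8} = - \frac{s}{8} + \frac{\left(3 + \left(2 + s\right) \left(48 + B\right)\right)^{2}}{8}$)
$N{\left(-4,-6 \right)} j 46 = \left(\left(- \frac{1}{8}\right) \left(-6\right) + \frac{\left(99 + 2 \left(-4\right) + 48 \left(-6\right) - -24\right)^{2}}{8}\right) \left(-81\right) 46 = \left(\frac{3}{4} + \frac{\left(99 - 8 - 288 + 24\right)^{2}}{8}\right) \left(-81\right) 46 = \left(\frac{3}{4} + \frac{\left(-173\right)^{2}}{8}\right) \left(-81\right) 46 = \left(\frac{3}{4} + \frac{1}{8} \cdot 29929\right) \left(-81\right) 46 = \left(\frac{3}{4} + \frac{29929}{8}\right) \left(-81\right) 46 = \frac{29935}{8} \left(-81\right) 46 = \left(- \frac{2424735}{8}\right) 46 = - \frac{55768905}{4}$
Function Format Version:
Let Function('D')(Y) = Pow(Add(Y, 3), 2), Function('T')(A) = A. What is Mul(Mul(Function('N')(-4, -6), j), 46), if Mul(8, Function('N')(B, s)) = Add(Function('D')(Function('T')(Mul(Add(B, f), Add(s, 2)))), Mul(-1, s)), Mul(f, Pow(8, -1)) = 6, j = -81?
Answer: Rational(-55768905, 4) ≈ -1.3942e+7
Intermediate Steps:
f = 48 (f = Mul(8, 6) = 48)
Function('D')(Y) = Pow(Add(3, Y), 2)
Function('N')(B, s) = Add(Mul(Rational(-1, 8), s), Mul(Rational(1, 8), Pow(Add(3, Mul(Add(2, s), Add(48, B))), 2))) (Function('N')(B, s) = Mul(Rational(1, 8), Add(Pow(Add(3, Mul(Add(B, 48), Add(s, 2))), 2), Mul(-1, s))) = Mul(Rational(1, 8), Add(Pow(Add(3, Mul(Add(48, B), Add(2, s))), 2), Mul(-1, s))) = Mul(Rational(1, 8), Add(Pow(Add(3, Mul(Add(2, s), Add(48, B))), 2), Mul(-1, s))) = Add(Mul(Rational(-1, 8), s), Mul(Rational(1, 8), Pow(Add(3, Mul(Add(2, s), Add(48, B))), 2))))
Mul(Mul(Function('N')(-4, -6), j), 46) = Mul(Mul(Add(Mul(Rational(-1, 8), -6), Mul(Rational(1, 8), Pow(Add(99, Mul(2, -4), Mul(48, -6), Mul(-4, -6)), 2))), -81), 46) = Mul(Mul(Add(Rational(3, 4), Mul(Rational(1, 8), Pow(Add(99, -8, -288, 24), 2))), -81), 46) = Mul(Mul(Add(Rational(3, 4), Mul(Rational(1, 8), Pow(-173, 2))), -81), 46) = Mul(Mul(Add(Rational(3, 4), Mul(Rational(1, 8), 29929)), -81), 46) = Mul(Mul(Add(Rational(3, 4), Rational(29929, 8)), -81), 46) = Mul(Mul(Rational(29935, 8), -81), 46) = Mul(Rational(-2424735, 8), 46) = Rational(-55768905, 4)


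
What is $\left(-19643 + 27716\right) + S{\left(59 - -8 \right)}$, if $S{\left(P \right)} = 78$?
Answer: $8151$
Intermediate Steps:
$\left(-19643 + 27716\right) + S{\left(59 - -8 \right)} = \left(-19643 + 27716\right) + 78 = 8073 + 78 = 8151$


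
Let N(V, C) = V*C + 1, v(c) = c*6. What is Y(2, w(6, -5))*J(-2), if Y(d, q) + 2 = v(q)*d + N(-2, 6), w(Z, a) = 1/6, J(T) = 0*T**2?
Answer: 0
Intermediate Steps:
J(T) = 0
v(c) = 6*c
N(V, C) = 1 + C*V (N(V, C) = C*V + 1 = 1 + C*V)
w(Z, a) = 1/6
Y(d, q) = -13 + 6*d*q (Y(d, q) = -2 + ((6*q)*d + (1 + 6*(-2))) = -2 + (6*d*q + (1 - 12)) = -2 + (6*d*q - 11) = -2 + (-11 + 6*d*q) = -13 + 6*d*q)
Y(2, w(6, -5))*J(-2) = (-13 + 6*2*(1/6))*0 = (-13 + 2)*0 = -11*0 = 0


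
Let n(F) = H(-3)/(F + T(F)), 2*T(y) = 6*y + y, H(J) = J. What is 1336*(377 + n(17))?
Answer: 25684600/51 ≈ 5.0362e+5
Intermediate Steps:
T(y) = 7*y/2 (T(y) = (6*y + y)/2 = (7*y)/2 = 7*y/2)
n(F) = -2/(3*F) (n(F) = -3/(F + 7*F/2) = -3/(9*F/2) = (2/(9*F))*(-3) = -2/(3*F))
1336*(377 + n(17)) = 1336*(377 - ⅔/17) = 1336*(377 - ⅔*1/17) = 1336*(377 - 2/51) = 1336*(19225/51) = 25684600/51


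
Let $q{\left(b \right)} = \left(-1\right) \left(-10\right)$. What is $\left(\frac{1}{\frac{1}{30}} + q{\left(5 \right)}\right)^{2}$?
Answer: $1600$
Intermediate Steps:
$q{\left(b \right)} = 10$
$\left(\frac{1}{\frac{1}{30}} + q{\left(5 \right)}\right)^{2} = \left(\frac{1}{\frac{1}{30}} + 10\right)^{2} = \left(30 + 10\right)^{2} = 40^{2} = 1600$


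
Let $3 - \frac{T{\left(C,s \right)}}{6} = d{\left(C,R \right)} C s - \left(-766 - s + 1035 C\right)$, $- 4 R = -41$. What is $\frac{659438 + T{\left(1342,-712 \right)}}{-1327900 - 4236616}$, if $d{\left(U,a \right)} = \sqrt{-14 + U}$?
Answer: $- \frac{2248238}{1391129} - \frac{5733024 \sqrt{83}}{1391129} \approx -39.161$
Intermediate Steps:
$R = \frac{41}{4}$ ($R = \left(- \frac{1}{4}\right) \left(-41\right) = \frac{41}{4} \approx 10.25$)
$T{\left(C,s \right)} = -4578 - 6 s + 6210 C - 6 C s \sqrt{-14 + C}$ ($T{\left(C,s \right)} = 18 - 6 \left(\sqrt{-14 + C} C s - \left(-766 - s + 1035 C\right)\right) = 18 - 6 \left(C \sqrt{-14 + C} s - \left(-766 - s + 1035 C\right)\right) = 18 - 6 \left(C s \sqrt{-14 + C} + \left(766 + s - 1035 C\right)\right) = 18 - 6 \left(766 + s - 1035 C + C s \sqrt{-14 + C}\right) = 18 - \left(4596 - 6210 C + 6 s + 6 C s \sqrt{-14 + C}\right) = -4578 - 6 s + 6210 C - 6 C s \sqrt{-14 + C}$)
$\frac{659438 + T{\left(1342,-712 \right)}}{-1327900 - 4236616} = \frac{659438 - \left(-8333514 + 8052 \left(-712\right) \sqrt{-14 + 1342}\right)}{-1327900 - 4236616} = \frac{659438 + \left(-4578 + 4272 + 8333820 - 8052 \left(-712\right) \sqrt{1328}\right)}{-5564516} = \left(659438 + \left(-4578 + 4272 + 8333820 - 8052 \left(-712\right) 4 \sqrt{83}\right)\right) \left(- \frac{1}{5564516}\right) = \left(659438 + \left(-4578 + 4272 + 8333820 + 22932096 \sqrt{83}\right)\right) \left(- \frac{1}{5564516}\right) = \left(659438 + \left(8333514 + 22932096 \sqrt{83}\right)\right) \left(- \frac{1}{5564516}\right) = \left(8992952 + 22932096 \sqrt{83}\right) \left(- \frac{1}{5564516}\right) = - \frac{2248238}{1391129} - \frac{5733024 \sqrt{83}}{1391129}$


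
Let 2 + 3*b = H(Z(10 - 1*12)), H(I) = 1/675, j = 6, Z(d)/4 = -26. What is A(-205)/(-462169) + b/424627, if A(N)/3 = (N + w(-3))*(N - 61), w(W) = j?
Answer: -136549647595331/397405107825075 ≈ -0.34360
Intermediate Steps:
Z(d) = -104 (Z(d) = 4*(-26) = -104)
H(I) = 1/675
w(W) = 6
b = -1349/2025 (b = -⅔ + (⅓)*(1/675) = -⅔ + 1/2025 = -1349/2025 ≈ -0.66617)
A(N) = 3*(-61 + N)*(6 + N) (A(N) = 3*((N + 6)*(N - 61)) = 3*((6 + N)*(-61 + N)) = 3*((-61 + N)*(6 + N)) = 3*(-61 + N)*(6 + N))
A(-205)/(-462169) + b/424627 = (-1098 - 165*(-205) + 3*(-205)²)/(-462169) - 1349/2025/424627 = (-1098 + 33825 + 3*42025)*(-1/462169) - 1349/2025*1/424627 = (-1098 + 33825 + 126075)*(-1/462169) - 1349/859869675 = 158802*(-1/462169) - 1349/859869675 = -158802/462169 - 1349/859869675 = -136549647595331/397405107825075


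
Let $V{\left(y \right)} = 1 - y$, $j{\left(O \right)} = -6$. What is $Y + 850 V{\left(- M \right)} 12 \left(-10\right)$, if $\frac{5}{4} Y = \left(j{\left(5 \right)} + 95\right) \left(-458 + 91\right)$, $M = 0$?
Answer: $- \frac{640652}{5} \approx -1.2813 \cdot 10^{5}$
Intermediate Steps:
$Y = - \frac{130652}{5}$ ($Y = \frac{4 \left(-6 + 95\right) \left(-458 + 91\right)}{5} = \frac{4 \cdot 89 \left(-367\right)}{5} = \frac{4}{5} \left(-32663\right) = - \frac{130652}{5} \approx -26130.0$)
$Y + 850 V{\left(- M \right)} 12 \left(-10\right) = - \frac{130652}{5} + 850 \left(1 - \left(-1\right) 0\right) 12 \left(-10\right) = - \frac{130652}{5} + 850 \left(1 - 0\right) 12 \left(-10\right) = - \frac{130652}{5} + 850 \left(1 + 0\right) 12 \left(-10\right) = - \frac{130652}{5} + 850 \cdot 1 \cdot 12 \left(-10\right) = - \frac{130652}{5} + 850 \cdot 12 \left(-10\right) = - \frac{130652}{5} + 850 \left(-120\right) = - \frac{130652}{5} - 102000 = - \frac{640652}{5}$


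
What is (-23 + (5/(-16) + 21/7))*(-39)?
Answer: 12675/16 ≈ 792.19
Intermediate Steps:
(-23 + (5/(-16) + 21/7))*(-39) = (-23 + (5*(-1/16) + 21*(⅐)))*(-39) = (-23 + (-5/16 + 3))*(-39) = (-23 + 43/16)*(-39) = -325/16*(-39) = 12675/16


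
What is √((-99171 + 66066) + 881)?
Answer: 4*I*√2014 ≈ 179.51*I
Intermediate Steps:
√((-99171 + 66066) + 881) = √(-33105 + 881) = √(-32224) = 4*I*√2014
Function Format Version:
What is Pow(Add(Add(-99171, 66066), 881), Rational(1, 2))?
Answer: Mul(4, I, Pow(2014, Rational(1, 2))) ≈ Mul(179.51, I)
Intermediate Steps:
Pow(Add(Add(-99171, 66066), 881), Rational(1, 2)) = Pow(Add(-33105, 881), Rational(1, 2)) = Pow(-32224, Rational(1, 2)) = Mul(4, I, Pow(2014, Rational(1, 2)))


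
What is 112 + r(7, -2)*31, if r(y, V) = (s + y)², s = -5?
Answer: 236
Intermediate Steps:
r(y, V) = (-5 + y)²
112 + r(7, -2)*31 = 112 + (-5 + 7)²*31 = 112 + 2²*31 = 112 + 4*31 = 112 + 124 = 236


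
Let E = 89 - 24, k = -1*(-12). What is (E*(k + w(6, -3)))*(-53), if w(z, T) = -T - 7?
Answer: -27560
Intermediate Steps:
k = 12
w(z, T) = -7 - T
E = 65
(E*(k + w(6, -3)))*(-53) = (65*(12 + (-7 - 1*(-3))))*(-53) = (65*(12 + (-7 + 3)))*(-53) = (65*(12 - 4))*(-53) = (65*8)*(-53) = 520*(-53) = -27560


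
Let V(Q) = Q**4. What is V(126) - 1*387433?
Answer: 251659943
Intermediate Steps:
V(126) - 1*387433 = 126**4 - 1*387433 = 252047376 - 387433 = 251659943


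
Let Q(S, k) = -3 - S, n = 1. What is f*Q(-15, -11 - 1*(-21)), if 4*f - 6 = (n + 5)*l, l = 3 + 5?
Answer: 162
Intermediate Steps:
l = 8
f = 27/2 (f = 3/2 + ((1 + 5)*8)/4 = 3/2 + (6*8)/4 = 3/2 + (¼)*48 = 3/2 + 12 = 27/2 ≈ 13.500)
f*Q(-15, -11 - 1*(-21)) = 27*(-3 - 1*(-15))/2 = 27*(-3 + 15)/2 = (27/2)*12 = 162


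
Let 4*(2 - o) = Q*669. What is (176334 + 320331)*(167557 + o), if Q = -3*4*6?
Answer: 89201530665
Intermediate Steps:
Q = -72 (Q = -12*6 = -72)
o = 12044 (o = 2 - (-18)*669 = 2 - 1/4*(-48168) = 2 + 12042 = 12044)
(176334 + 320331)*(167557 + o) = (176334 + 320331)*(167557 + 12044) = 496665*179601 = 89201530665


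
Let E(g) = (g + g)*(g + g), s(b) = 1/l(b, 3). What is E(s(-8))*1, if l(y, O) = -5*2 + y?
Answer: 1/81 ≈ 0.012346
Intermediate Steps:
l(y, O) = -10 + y
s(b) = 1/(-10 + b)
E(g) = 4*g**2 (E(g) = (2*g)*(2*g) = 4*g**2)
E(s(-8))*1 = (4*(1/(-10 - 8))**2)*1 = (4*(1/(-18))**2)*1 = (4*(-1/18)**2)*1 = (4*(1/324))*1 = (1/81)*1 = 1/81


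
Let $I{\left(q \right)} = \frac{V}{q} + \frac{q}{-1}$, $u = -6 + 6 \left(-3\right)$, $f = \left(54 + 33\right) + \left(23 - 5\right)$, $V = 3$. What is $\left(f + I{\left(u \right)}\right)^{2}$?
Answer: $\frac{1062961}{64} \approx 16609.0$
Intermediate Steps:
$f = 105$ ($f = 87 + 18 = 105$)
$u = -24$ ($u = -6 - 18 = -24$)
$I{\left(q \right)} = - q + \frac{3}{q}$ ($I{\left(q \right)} = \frac{3}{q} + \frac{q}{-1} = \frac{3}{q} + q \left(-1\right) = \frac{3}{q} - q = - q + \frac{3}{q}$)
$\left(f + I{\left(u \right)}\right)^{2} = \left(105 + \left(\left(-1\right) \left(-24\right) + \frac{3}{-24}\right)\right)^{2} = \left(105 + \left(24 + 3 \left(- \frac{1}{24}\right)\right)\right)^{2} = \left(105 + \left(24 - \frac{1}{8}\right)\right)^{2} = \left(105 + \frac{191}{8}\right)^{2} = \left(\frac{1031}{8}\right)^{2} = \frac{1062961}{64}$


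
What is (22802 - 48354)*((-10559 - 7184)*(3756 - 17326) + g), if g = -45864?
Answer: -6151047258592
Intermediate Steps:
(22802 - 48354)*((-10559 - 7184)*(3756 - 17326) + g) = (22802 - 48354)*((-10559 - 7184)*(3756 - 17326) - 45864) = -25552*(-17743*(-13570) - 45864) = -25552*(240772510 - 45864) = -25552*240726646 = -6151047258592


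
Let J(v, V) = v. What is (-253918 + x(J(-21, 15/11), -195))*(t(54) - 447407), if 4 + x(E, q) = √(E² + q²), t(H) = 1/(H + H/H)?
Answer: 6248356160048/55 - 73822152*√4274/55 ≈ 1.1352e+11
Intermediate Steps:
t(H) = 1/(1 + H) (t(H) = 1/(H + 1) = 1/(1 + H))
x(E, q) = -4 + √(E² + q²)
(-253918 + x(J(-21, 15/11), -195))*(t(54) - 447407) = (-253918 + (-4 + √((-21)² + (-195)²)))*(1/(1 + 54) - 447407) = (-253918 + (-4 + √(441 + 38025)))*(1/55 - 447407) = (-253918 + (-4 + √38466))*(1/55 - 447407) = (-253918 + (-4 + 3*√4274))*(-24607384/55) = (-253922 + 3*√4274)*(-24607384/55) = 6248356160048/55 - 73822152*√4274/55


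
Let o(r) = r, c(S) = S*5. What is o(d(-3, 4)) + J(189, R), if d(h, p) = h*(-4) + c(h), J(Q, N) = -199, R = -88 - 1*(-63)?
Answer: -202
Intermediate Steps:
R = -25 (R = -88 + 63 = -25)
c(S) = 5*S
d(h, p) = h (d(h, p) = h*(-4) + 5*h = -4*h + 5*h = h)
o(d(-3, 4)) + J(189, R) = -3 - 199 = -202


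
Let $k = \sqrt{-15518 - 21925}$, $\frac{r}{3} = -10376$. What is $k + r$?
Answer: $-31128 + i \sqrt{37443} \approx -31128.0 + 193.5 i$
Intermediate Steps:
$r = -31128$ ($r = 3 \left(-10376\right) = -31128$)
$k = i \sqrt{37443}$ ($k = \sqrt{-37443} = i \sqrt{37443} \approx 193.5 i$)
$k + r = i \sqrt{37443} - 31128 = -31128 + i \sqrt{37443}$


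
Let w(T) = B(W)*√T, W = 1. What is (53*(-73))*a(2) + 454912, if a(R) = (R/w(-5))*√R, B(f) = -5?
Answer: 454912 - 7738*I*√10/25 ≈ 4.5491e+5 - 978.79*I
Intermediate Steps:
w(T) = -5*√T
a(R) = I*√5*R^(3/2)/25 (a(R) = (R/((-5*I*√5)))*√R = (R*(I*√5/25))*√R = (I*R*√5/25)*√R = I*√5*R^(3/2)/25)
(53*(-73))*a(2) + 454912 = (53*(-73))*(I*√5*2^(3/2)/25) + 454912 = -3869*I*√5*2*√2/25 + 454912 = -7738*I*√10/25 + 454912 = 454912 - 7738*I*√10/25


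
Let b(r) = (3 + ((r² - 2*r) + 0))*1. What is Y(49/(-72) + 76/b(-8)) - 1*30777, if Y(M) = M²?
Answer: -1099123977527/35712576 ≈ -30777.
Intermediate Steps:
b(r) = 3 + r² - 2*r (b(r) = (3 + (r² - 2*r))*1 = (3 + r² - 2*r)*1 = 3 + r² - 2*r)
Y(49/(-72) + 76/b(-8)) - 1*30777 = (49/(-72) + 76/(3 + (-8)² - 2*(-8)))² - 1*30777 = (49*(-1/72) + 76/(3 + 64 + 16))² - 30777 = (-49/72 + 76/83)² - 30777 = (1405/5976)² - 30777 = 1974025/35712576 - 30777 = -1099123977527/35712576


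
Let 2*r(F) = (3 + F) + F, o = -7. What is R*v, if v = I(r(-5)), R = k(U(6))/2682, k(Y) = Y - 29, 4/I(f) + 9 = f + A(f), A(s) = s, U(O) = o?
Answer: 1/298 ≈ 0.0033557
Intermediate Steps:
U(O) = -7
r(F) = 3/2 + F (r(F) = ((3 + F) + F)/2 = (3 + 2*F)/2 = 3/2 + F)
I(f) = 4/(-9 + 2*f) (I(f) = 4/(-9 + (f + f)) = 4/(-9 + 2*f))
k(Y) = -29 + Y
R = -2/149 (R = (-29 - 7)/2682 = -36*1/2682 = -2/149 ≈ -0.013423)
v = -¼ (v = 4/(-9 + 2*(3/2 - 5)) = 4/(-9 + 2*(-7/2)) = 4/(-9 - 7) = 4/(-16) = 4*(-1/16) = -¼ ≈ -0.25000)
R*v = -2/149*(-¼) = 1/298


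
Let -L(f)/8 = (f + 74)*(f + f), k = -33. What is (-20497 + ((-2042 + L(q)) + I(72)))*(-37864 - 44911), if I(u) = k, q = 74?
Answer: 16373226100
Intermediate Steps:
I(u) = -33
L(f) = -16*f*(74 + f) (L(f) = -8*(f + 74)*(f + f) = -8*(74 + f)*2*f = -16*f*(74 + f))
(-20497 + ((-2042 + L(q)) + I(72)))*(-37864 - 44911) = (-20497 + ((-2042 - 16*74*(74 + 74)) - 33))*(-37864 - 44911) = (-20497 + ((-2042 - 16*74*148) - 33))*(-82775) = (-20497 + ((-2042 - 175232) - 33))*(-82775) = (-20497 + (-177274 - 33))*(-82775) = (-20497 - 177307)*(-82775) = -197804*(-82775) = 16373226100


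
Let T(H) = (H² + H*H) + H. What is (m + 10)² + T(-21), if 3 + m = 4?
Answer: 982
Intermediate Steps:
m = 1 (m = -3 + 4 = 1)
T(H) = H + 2*H² (T(H) = (H² + H²) + H = 2*H² + H = H + 2*H²)
(m + 10)² + T(-21) = (1 + 10)² - 21*(1 + 2*(-21)) = 11² - 21*(1 - 42) = 121 - 21*(-41) = 121 + 861 = 982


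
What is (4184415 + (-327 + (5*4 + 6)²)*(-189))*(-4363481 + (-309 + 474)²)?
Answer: -17858670868224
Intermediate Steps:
(4184415 + (-327 + (5*4 + 6)²)*(-189))*(-4363481 + (-309 + 474)²) = (4184415 + (-327 + (20 + 6)²)*(-189))*(-4363481 + 165²) = (4184415 + (-327 + 26²)*(-189))*(-4363481 + 27225) = (4184415 + (-327 + 676)*(-189))*(-4336256) = (4184415 + 349*(-189))*(-4336256) = (4184415 - 65961)*(-4336256) = 4118454*(-4336256) = -17858670868224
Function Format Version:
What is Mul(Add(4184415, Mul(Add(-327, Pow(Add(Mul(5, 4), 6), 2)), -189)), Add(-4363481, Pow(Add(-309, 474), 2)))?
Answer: -17858670868224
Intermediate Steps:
Mul(Add(4184415, Mul(Add(-327, Pow(Add(Mul(5, 4), 6), 2)), -189)), Add(-4363481, Pow(Add(-309, 474), 2))) = Mul(Add(4184415, Mul(Add(-327, Pow(Add(20, 6), 2)), -189)), Add(-4363481, Pow(165, 2))) = Mul(Add(4184415, Mul(Add(-327, Pow(26, 2)), -189)), Add(-4363481, 27225)) = Mul(Add(4184415, Mul(Add(-327, 676), -189)), -4336256) = Mul(Add(4184415, Mul(349, -189)), -4336256) = Mul(Add(4184415, -65961), -4336256) = Mul(4118454, -4336256) = -17858670868224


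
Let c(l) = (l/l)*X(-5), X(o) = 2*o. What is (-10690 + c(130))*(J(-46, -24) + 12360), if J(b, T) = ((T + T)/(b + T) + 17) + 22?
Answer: -928736460/7 ≈ -1.3268e+8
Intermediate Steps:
J(b, T) = 39 + 2*T/(T + b) (J(b, T) = ((2*T)/(T + b) + 17) + 22 = (2*T/(T + b) + 17) + 22 = (17 + 2*T/(T + b)) + 22 = 39 + 2*T/(T + b))
c(l) = -10 (c(l) = (l/l)*(2*(-5)) = 1*(-10) = -10)
(-10690 + c(130))*(J(-46, -24) + 12360) = (-10690 - 10)*((39*(-46) + 41*(-24))/(-24 - 46) + 12360) = -10700*((-1794 - 984)/(-70) + 12360) = -10700*(-1/70*(-2778) + 12360) = -10700*(1389/35 + 12360) = -10700*433989/35 = -928736460/7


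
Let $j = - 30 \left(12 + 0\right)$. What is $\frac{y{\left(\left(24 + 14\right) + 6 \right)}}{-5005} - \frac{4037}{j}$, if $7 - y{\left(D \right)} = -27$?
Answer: $\frac{4038589}{360360} \approx 11.207$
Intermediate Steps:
$y{\left(D \right)} = 34$ ($y{\left(D \right)} = 7 - -27 = 7 + 27 = 34$)
$j = -360$ ($j = \left(-30\right) 12 = -360$)
$\frac{y{\left(\left(24 + 14\right) + 6 \right)}}{-5005} - \frac{4037}{j} = \frac{34}{-5005} - \frac{4037}{-360} = 34 \left(- \frac{1}{5005}\right) - - \frac{4037}{360} = - \frac{34}{5005} + \frac{4037}{360} = \frac{4038589}{360360}$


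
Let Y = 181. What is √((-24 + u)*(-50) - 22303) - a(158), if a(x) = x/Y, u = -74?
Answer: -158/181 + I*√17403 ≈ -0.87293 + 131.92*I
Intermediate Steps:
a(x) = x/181
√((-24 + u)*(-50) - 22303) - a(158) = √((-24 - 74)*(-50) - 22303) - 158/181 = √(-98*(-50) - 22303) - 1*158/181 = √(4900 - 22303) - 158/181 = √(-17403) - 158/181 = I*√17403 - 158/181 = -158/181 + I*√17403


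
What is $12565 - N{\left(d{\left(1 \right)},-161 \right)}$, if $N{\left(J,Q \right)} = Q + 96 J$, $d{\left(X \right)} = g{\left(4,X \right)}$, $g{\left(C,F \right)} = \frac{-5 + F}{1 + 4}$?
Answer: $\frac{64014}{5} \approx 12803.0$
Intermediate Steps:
$g{\left(C,F \right)} = -1 + \frac{F}{5}$ ($g{\left(C,F \right)} = \frac{-5 + F}{5} = \left(-5 + F\right) \frac{1}{5} = -1 + \frac{F}{5}$)
$d{\left(X \right)} = -1 + \frac{X}{5}$
$12565 - N{\left(d{\left(1 \right)},-161 \right)} = 12565 - \left(-161 + 96 \left(-1 + \frac{1}{5} \cdot 1\right)\right) = 12565 - \left(-161 + 96 \left(-1 + \frac{1}{5}\right)\right) = 12565 - \left(-161 + 96 \left(- \frac{4}{5}\right)\right) = 12565 - \left(-161 - \frac{384}{5}\right) = 12565 - - \frac{1189}{5} = 12565 + \frac{1189}{5} = \frac{64014}{5}$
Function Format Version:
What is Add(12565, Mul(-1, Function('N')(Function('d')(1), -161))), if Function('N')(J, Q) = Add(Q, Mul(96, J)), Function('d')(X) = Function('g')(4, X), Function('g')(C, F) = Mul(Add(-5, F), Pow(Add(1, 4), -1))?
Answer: Rational(64014, 5) ≈ 12803.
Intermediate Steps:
Function('g')(C, F) = Add(-1, Mul(Rational(1, 5), F)) (Function('g')(C, F) = Mul(Add(-5, F), Pow(5, -1)) = Mul(Add(-5, F), Rational(1, 5)) = Add(-1, Mul(Rational(1, 5), F)))
Function('d')(X) = Add(-1, Mul(Rational(1, 5), X))
Add(12565, Mul(-1, Function('N')(Function('d')(1), -161))) = Add(12565, Mul(-1, Add(-161, Mul(96, Add(-1, Mul(Rational(1, 5), 1)))))) = Add(12565, Mul(-1, Add(-161, Mul(96, Add(-1, Rational(1, 5)))))) = Add(12565, Mul(-1, Add(-161, Mul(96, Rational(-4, 5))))) = Add(12565, Mul(-1, Add(-161, Rational(-384, 5)))) = Add(12565, Mul(-1, Rational(-1189, 5))) = Add(12565, Rational(1189, 5)) = Rational(64014, 5)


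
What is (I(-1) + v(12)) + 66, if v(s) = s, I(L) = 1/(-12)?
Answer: 935/12 ≈ 77.917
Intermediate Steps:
I(L) = -1/12
(I(-1) + v(12)) + 66 = (-1/12 + 12) + 66 = 143/12 + 66 = 935/12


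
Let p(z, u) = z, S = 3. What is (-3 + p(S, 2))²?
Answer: 0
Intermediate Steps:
(-3 + p(S, 2))² = (-3 + 3)² = 0² = 0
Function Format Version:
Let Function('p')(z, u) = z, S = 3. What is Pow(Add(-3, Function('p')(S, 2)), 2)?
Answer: 0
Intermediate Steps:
Pow(Add(-3, Function('p')(S, 2)), 2) = Pow(Add(-3, 3), 2) = Pow(0, 2) = 0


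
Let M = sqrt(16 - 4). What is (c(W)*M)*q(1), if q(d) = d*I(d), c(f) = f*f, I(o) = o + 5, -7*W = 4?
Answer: 192*sqrt(3)/49 ≈ 6.7868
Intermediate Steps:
W = -4/7 (W = -1/7*4 = -4/7 ≈ -0.57143)
I(o) = 5 + o
c(f) = f**2
q(d) = d*(5 + d)
M = 2*sqrt(3) (M = sqrt(12) = 2*sqrt(3) ≈ 3.4641)
(c(W)*M)*q(1) = ((-4/7)**2*(2*sqrt(3)))*(1*(5 + 1)) = (16*(2*sqrt(3))/49)*(1*6) = (32*sqrt(3)/49)*6 = 192*sqrt(3)/49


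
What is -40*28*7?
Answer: -7840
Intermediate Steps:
-40*28*7 = -1120*7 = -7840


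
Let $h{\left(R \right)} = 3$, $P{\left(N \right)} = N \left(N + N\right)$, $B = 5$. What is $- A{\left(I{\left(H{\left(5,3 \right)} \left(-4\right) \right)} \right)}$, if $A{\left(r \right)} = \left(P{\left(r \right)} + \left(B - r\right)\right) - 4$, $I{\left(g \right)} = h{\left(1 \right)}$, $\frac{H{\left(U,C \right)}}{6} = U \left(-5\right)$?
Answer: $-16$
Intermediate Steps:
$H{\left(U,C \right)} = - 30 U$ ($H{\left(U,C \right)} = 6 U \left(-5\right) = 6 \left(- 5 U\right) = - 30 U$)
$P{\left(N \right)} = 2 N^{2}$ ($P{\left(N \right)} = N 2 N = 2 N^{2}$)
$I{\left(g \right)} = 3$
$A{\left(r \right)} = 1 - r + 2 r^{2}$ ($A{\left(r \right)} = \left(2 r^{2} - \left(-5 + r\right)\right) - 4 = \left(5 - r + 2 r^{2}\right) - 4 = 1 - r + 2 r^{2}$)
$- A{\left(I{\left(H{\left(5,3 \right)} \left(-4\right) \right)} \right)} = - (1 - 3 + 2 \cdot 3^{2}) = - (1 - 3 + 2 \cdot 9) = - (1 - 3 + 18) = \left(-1\right) 16 = -16$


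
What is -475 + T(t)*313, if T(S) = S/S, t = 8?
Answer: -162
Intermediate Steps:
T(S) = 1
-475 + T(t)*313 = -475 + 1*313 = -475 + 313 = -162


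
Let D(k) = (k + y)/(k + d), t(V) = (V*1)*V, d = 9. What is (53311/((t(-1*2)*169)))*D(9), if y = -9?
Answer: 0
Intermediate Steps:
t(V) = V² (t(V) = V*V = V²)
D(k) = (-9 + k)/(9 + k) (D(k) = (k - 9)/(k + 9) = (-9 + k)/(9 + k))
(53311/((t(-1*2)*169)))*D(9) = (53311/(((-1*2)²*169)))*((-9 + 9)/(9 + 9)) = (53311/(((-2)²*169)))*(0/18) = (53311/((4*169)))*((1/18)*0) = (53311/676)*0 = 0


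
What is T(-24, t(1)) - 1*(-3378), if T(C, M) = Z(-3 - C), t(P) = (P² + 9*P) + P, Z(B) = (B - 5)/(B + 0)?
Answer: 70954/21 ≈ 3378.8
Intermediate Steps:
Z(B) = (-5 + B)/B
t(P) = P² + 10*P
T(C, M) = (-8 - C)/(-3 - C) (T(C, M) = (-5 + (-3 - C))/(-3 - C) = (-8 - C)/(-3 - C))
T(-24, t(1)) - 1*(-3378) = (8 - 24)/(3 - 24) - 1*(-3378) = -16/(-21) + 3378 = -1/21*(-16) + 3378 = 16/21 + 3378 = 70954/21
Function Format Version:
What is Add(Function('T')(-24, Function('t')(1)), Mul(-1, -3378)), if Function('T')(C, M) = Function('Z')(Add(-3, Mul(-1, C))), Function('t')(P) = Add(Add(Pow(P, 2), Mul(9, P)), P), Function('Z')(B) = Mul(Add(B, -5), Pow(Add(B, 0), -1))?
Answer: Rational(70954, 21) ≈ 3378.8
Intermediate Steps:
Function('Z')(B) = Mul(Pow(B, -1), Add(-5, B)) (Function('Z')(B) = Mul(Add(-5, B), Pow(B, -1)) = Mul(Pow(B, -1), Add(-5, B)))
Function('t')(P) = Add(Pow(P, 2), Mul(10, P))
Function('T')(C, M) = Mul(Pow(Add(-3, Mul(-1, C)), -1), Add(-8, Mul(-1, C))) (Function('T')(C, M) = Mul(Pow(Add(-3, Mul(-1, C)), -1), Add(-5, Add(-3, Mul(-1, C)))) = Mul(Pow(Add(-3, Mul(-1, C)), -1), Add(-8, Mul(-1, C))))
Add(Function('T')(-24, Function('t')(1)), Mul(-1, -3378)) = Add(Mul(Pow(Add(3, -24), -1), Add(8, -24)), Mul(-1, -3378)) = Add(Mul(Pow(-21, -1), -16), 3378) = Add(Mul(Rational(-1, 21), -16), 3378) = Add(Rational(16, 21), 3378) = Rational(70954, 21)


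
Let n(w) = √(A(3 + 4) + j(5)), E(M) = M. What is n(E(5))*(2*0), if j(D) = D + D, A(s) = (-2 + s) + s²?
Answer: 0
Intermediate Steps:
A(s) = -2 + s + s²
j(D) = 2*D
n(w) = 8 (n(w) = √((-2 + (3 + 4) + (3 + 4)²) + 2*5) = √((-2 + 7 + 7²) + 10) = √((-2 + 7 + 49) + 10) = √(54 + 10) = √64 = 8)
n(E(5))*(2*0) = 8*(2*0) = 8*0 = 0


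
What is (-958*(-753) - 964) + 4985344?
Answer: 5705754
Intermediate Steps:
(-958*(-753) - 964) + 4985344 = (721374 - 964) + 4985344 = 720410 + 4985344 = 5705754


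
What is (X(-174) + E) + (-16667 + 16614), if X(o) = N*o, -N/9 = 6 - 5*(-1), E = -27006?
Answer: -9833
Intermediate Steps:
N = -99 (N = -9*(6 - 5*(-1)) = -9*(6 + 5) = -9*11 = -99)
X(o) = -99*o
(X(-174) + E) + (-16667 + 16614) = (-99*(-174) - 27006) + (-16667 + 16614) = (17226 - 27006) - 53 = -9780 - 53 = -9833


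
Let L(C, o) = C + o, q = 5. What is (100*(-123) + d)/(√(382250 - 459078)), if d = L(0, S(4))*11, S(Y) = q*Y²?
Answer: 5710*I*√19207/19207 ≈ 41.201*I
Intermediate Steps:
S(Y) = 5*Y²
d = 880 (d = (0 + 5*4²)*11 = (0 + 5*16)*11 = (0 + 80)*11 = 80*11 = 880)
(100*(-123) + d)/(√(382250 - 459078)) = (100*(-123) + 880)/(√(382250 - 459078)) = (-12300 + 880)/(√(-76828)) = -11420*(-I*√19207/38414) = -(-5710)*I*√19207/19207 = 5710*I*√19207/19207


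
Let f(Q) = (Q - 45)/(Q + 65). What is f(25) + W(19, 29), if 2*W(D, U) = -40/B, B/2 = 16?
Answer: -61/72 ≈ -0.84722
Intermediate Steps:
B = 32 (B = 2*16 = 32)
W(D, U) = -5/8 (W(D, U) = (-40/32)/2 = (-40*1/32)/2 = (½)*(-5/4) = -5/8)
f(Q) = (-45 + Q)/(65 + Q)
f(25) + W(19, 29) = (-45 + 25)/(65 + 25) - 5/8 = -20/90 - 5/8 = (1/90)*(-20) - 5/8 = -2/9 - 5/8 = -61/72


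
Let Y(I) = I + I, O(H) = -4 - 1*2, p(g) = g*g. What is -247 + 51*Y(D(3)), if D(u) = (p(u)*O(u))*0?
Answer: -247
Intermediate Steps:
p(g) = g²
O(H) = -6 (O(H) = -4 - 2 = -6)
D(u) = 0 (D(u) = (u²*(-6))*0 = -6*u²*0 = 0)
Y(I) = 2*I
-247 + 51*Y(D(3)) = -247 + 51*(2*0) = -247 + 51*0 = -247 + 0 = -247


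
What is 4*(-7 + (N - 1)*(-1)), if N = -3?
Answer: -12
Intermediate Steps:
4*(-7 + (N - 1)*(-1)) = 4*(-7 + (-3 - 1)*(-1)) = 4*(-7 - 4*(-1)) = 4*(-7 + 4) = 4*(-3) = -12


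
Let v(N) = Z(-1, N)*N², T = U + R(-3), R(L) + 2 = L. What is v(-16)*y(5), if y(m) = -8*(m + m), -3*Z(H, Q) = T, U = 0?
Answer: -102400/3 ≈ -34133.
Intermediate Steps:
R(L) = -2 + L
T = -5 (T = 0 + (-2 - 3) = 0 - 5 = -5)
Z(H, Q) = 5/3 (Z(H, Q) = -⅓*(-5) = 5/3)
v(N) = 5*N²/3
y(m) = -16*m
v(-16)*y(5) = ((5/3)*(-16)²)*(-16*5) = ((5/3)*256)*(-80) = (1280/3)*(-80) = -102400/3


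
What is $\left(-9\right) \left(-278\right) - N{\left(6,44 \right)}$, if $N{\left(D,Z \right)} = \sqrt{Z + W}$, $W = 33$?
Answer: $2502 - \sqrt{77} \approx 2493.2$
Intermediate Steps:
$N{\left(D,Z \right)} = \sqrt{33 + Z}$ ($N{\left(D,Z \right)} = \sqrt{Z + 33} = \sqrt{33 + Z}$)
$\left(-9\right) \left(-278\right) - N{\left(6,44 \right)} = \left(-9\right) \left(-278\right) - \sqrt{33 + 44} = 2502 - \sqrt{77}$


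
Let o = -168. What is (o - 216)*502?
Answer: -192768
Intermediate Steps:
(o - 216)*502 = (-168 - 216)*502 = -384*502 = -192768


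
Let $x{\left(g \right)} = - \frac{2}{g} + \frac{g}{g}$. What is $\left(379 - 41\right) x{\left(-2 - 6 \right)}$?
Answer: $\frac{845}{2} \approx 422.5$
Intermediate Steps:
$x{\left(g \right)} = 1 - \frac{2}{g}$ ($x{\left(g \right)} = - \frac{2}{g} + 1 = 1 - \frac{2}{g}$)
$\left(379 - 41\right) x{\left(-2 - 6 \right)} = \left(379 - 41\right) \frac{-2 - 8}{-2 - 6} = 338 \frac{-2 - 8}{-8} = 338 \left(\left(- \frac{1}{8}\right) \left(-10\right)\right) = 338 \cdot \frac{5}{4} = \frac{845}{2}$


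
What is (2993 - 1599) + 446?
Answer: 1840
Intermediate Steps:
(2993 - 1599) + 446 = 1394 + 446 = 1840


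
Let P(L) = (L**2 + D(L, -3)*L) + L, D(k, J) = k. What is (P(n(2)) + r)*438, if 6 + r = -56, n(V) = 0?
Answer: -27156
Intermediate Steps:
P(L) = L + 2*L**2 (P(L) = (L**2 + L*L) + L = (L**2 + L**2) + L = 2*L**2 + L = L + 2*L**2)
r = -62 (r = -6 - 56 = -62)
(P(n(2)) + r)*438 = (0*(1 + 2*0) - 62)*438 = (0*(1 + 0) - 62)*438 = (0*1 - 62)*438 = (0 - 62)*438 = -62*438 = -27156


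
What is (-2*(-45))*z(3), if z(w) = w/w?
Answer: 90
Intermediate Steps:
z(w) = 1
(-2*(-45))*z(3) = -2*(-45)*1 = 90*1 = 90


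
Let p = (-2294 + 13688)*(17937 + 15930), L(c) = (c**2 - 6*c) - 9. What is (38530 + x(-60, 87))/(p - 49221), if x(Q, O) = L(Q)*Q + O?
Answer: -198443/385831377 ≈ -0.00051433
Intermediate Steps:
L(c) = -9 + c**2 - 6*c
x(Q, O) = O + Q*(-9 + Q**2 - 6*Q) (x(Q, O) = (-9 + Q**2 - 6*Q)*Q + O = Q*(-9 + Q**2 - 6*Q) + O = O + Q*(-9 + Q**2 - 6*Q))
p = 385880598 (p = 11394*33867 = 385880598)
(38530 + x(-60, 87))/(p - 49221) = (38530 + (87 - 1*(-60)*(9 - 1*(-60)**2 + 6*(-60))))/(385880598 - 49221) = (38530 + (87 - 1*(-60)*(9 - 1*3600 - 360)))/385831377 = (38530 + (87 - 1*(-60)*(9 - 3600 - 360)))*(1/385831377) = (38530 + (87 - 1*(-60)*(-3951)))*(1/385831377) = (38530 + (87 - 237060))*(1/385831377) = (38530 - 236973)*(1/385831377) = -198443*1/385831377 = -198443/385831377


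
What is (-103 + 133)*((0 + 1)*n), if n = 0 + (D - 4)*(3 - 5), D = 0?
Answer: 240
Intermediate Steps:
n = 8 (n = 0 + (0 - 4)*(3 - 5) = 0 - 4*(-2) = 0 + 8 = 8)
(-103 + 133)*((0 + 1)*n) = (-103 + 133)*((0 + 1)*8) = 30*(1*8) = 30*8 = 240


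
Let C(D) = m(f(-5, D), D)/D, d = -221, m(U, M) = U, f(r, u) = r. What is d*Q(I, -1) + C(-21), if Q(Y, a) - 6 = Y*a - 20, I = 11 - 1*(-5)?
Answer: 139235/21 ≈ 6630.2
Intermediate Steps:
I = 16 (I = 11 + 5 = 16)
Q(Y, a) = -14 + Y*a (Q(Y, a) = 6 + (Y*a - 20) = 6 + (-20 + Y*a) = -14 + Y*a)
C(D) = -5/D
d*Q(I, -1) + C(-21) = -221*(-14 + 16*(-1)) - 5/(-21) = -221*(-14 - 16) - 5*(-1/21) = -221*(-30) + 5/21 = 6630 + 5/21 = 139235/21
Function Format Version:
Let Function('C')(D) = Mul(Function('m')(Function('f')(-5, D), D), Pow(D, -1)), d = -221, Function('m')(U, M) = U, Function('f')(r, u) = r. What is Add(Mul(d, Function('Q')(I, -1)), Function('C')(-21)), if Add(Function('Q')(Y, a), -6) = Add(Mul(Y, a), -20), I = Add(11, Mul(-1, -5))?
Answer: Rational(139235, 21) ≈ 6630.2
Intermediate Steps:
I = 16 (I = Add(11, 5) = 16)
Function('Q')(Y, a) = Add(-14, Mul(Y, a)) (Function('Q')(Y, a) = Add(6, Add(Mul(Y, a), -20)) = Add(6, Add(-20, Mul(Y, a))) = Add(-14, Mul(Y, a)))
Function('C')(D) = Mul(-5, Pow(D, -1))
Add(Mul(d, Function('Q')(I, -1)), Function('C')(-21)) = Add(Mul(-221, Add(-14, Mul(16, -1))), Mul(-5, Pow(-21, -1))) = Add(Mul(-221, Add(-14, -16)), Mul(-5, Rational(-1, 21))) = Add(Mul(-221, -30), Rational(5, 21)) = Add(6630, Rational(5, 21)) = Rational(139235, 21)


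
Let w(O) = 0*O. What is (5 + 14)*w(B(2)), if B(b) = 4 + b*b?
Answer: 0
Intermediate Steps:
B(b) = 4 + b²
w(O) = 0
(5 + 14)*w(B(2)) = (5 + 14)*0 = 19*0 = 0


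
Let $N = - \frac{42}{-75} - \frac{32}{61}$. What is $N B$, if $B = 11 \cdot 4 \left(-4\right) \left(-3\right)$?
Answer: $\frac{28512}{1525} \approx 18.696$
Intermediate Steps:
$B = 528$ ($B = 11 \left(\left(-16\right) \left(-3\right)\right) = 11 \cdot 48 = 528$)
$N = \frac{54}{1525}$ ($N = \left(-42\right) \left(- \frac{1}{75}\right) - \frac{32}{61} = \frac{14}{25} - \frac{32}{61} = \frac{54}{1525} \approx 0.03541$)
$N B = \frac{54}{1525} \cdot 528 = \frac{28512}{1525}$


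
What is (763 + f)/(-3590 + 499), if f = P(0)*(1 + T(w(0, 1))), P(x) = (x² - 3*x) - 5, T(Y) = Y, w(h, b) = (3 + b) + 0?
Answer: -738/3091 ≈ -0.23876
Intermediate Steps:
w(h, b) = 3 + b
P(x) = -5 + x² - 3*x
f = -25 (f = (-5 + 0² - 3*0)*(1 + (3 + 1)) = (-5 + 0 + 0)*(1 + 4) = -5*5 = -25)
(763 + f)/(-3590 + 499) = (763 - 25)/(-3590 + 499) = 738/(-3091) = 738*(-1/3091) = -738/3091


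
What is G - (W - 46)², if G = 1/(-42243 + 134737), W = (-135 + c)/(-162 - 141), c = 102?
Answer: -1987069402949/943531294 ≈ -2106.0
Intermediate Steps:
W = 11/101 (W = (-135 + 102)/(-162 - 141) = -33/(-303) = -33*(-1/303) = 11/101 ≈ 0.10891)
G = 1/92494 ≈ 1.0812e-5
G - (W - 46)² = 1/92494 - (11/101 - 46)² = 1/92494 - (-4635/101)² = 1/92494 - 1*21483225/10201 = 1/92494 - 21483225/10201 = -1987069402949/943531294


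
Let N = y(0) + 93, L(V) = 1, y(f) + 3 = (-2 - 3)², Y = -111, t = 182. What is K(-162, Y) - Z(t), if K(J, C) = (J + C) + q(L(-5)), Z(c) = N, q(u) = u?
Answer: -387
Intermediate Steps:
y(f) = 22 (y(f) = -3 + (-2 - 3)² = -3 + (-5)² = -3 + 25 = 22)
N = 115 (N = 22 + 93 = 115)
Z(c) = 115
K(J, C) = 1 + C + J (K(J, C) = (J + C) + 1 = (C + J) + 1 = 1 + C + J)
K(-162, Y) - Z(t) = (1 - 111 - 162) - 1*115 = -272 - 115 = -387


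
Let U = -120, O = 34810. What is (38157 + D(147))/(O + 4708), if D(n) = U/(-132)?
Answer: 419737/434698 ≈ 0.96558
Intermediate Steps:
D(n) = 10/11 (D(n) = -120/(-132) = -120*(-1/132) = 10/11)
(38157 + D(147))/(O + 4708) = (38157 + 10/11)/(34810 + 4708) = (419737/11)/39518 = (419737/11)*(1/39518) = 419737/434698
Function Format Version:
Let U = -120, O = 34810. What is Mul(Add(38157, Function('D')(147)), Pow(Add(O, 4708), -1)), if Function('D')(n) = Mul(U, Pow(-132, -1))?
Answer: Rational(419737, 434698) ≈ 0.96558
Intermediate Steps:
Function('D')(n) = Rational(10, 11) (Function('D')(n) = Mul(-120, Pow(-132, -1)) = Mul(-120, Rational(-1, 132)) = Rational(10, 11))
Mul(Add(38157, Function('D')(147)), Pow(Add(O, 4708), -1)) = Mul(Add(38157, Rational(10, 11)), Pow(Add(34810, 4708), -1)) = Mul(Rational(419737, 11), Pow(39518, -1)) = Mul(Rational(419737, 11), Rational(1, 39518)) = Rational(419737, 434698)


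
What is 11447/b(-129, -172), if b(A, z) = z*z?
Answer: 11447/29584 ≈ 0.38693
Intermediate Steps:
b(A, z) = z²
11447/b(-129, -172) = 11447/((-172)²) = 11447/29584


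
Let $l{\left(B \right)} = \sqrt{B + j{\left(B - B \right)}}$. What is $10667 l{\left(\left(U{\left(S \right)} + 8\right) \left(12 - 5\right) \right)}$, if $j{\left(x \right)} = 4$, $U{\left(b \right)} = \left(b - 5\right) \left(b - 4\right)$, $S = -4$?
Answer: $21334 \sqrt{141} \approx 2.5333 \cdot 10^{5}$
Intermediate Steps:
$U{\left(b \right)} = \left(-5 + b\right) \left(-4 + b\right)$
$l{\left(B \right)} = \sqrt{4 + B}$ ($l{\left(B \right)} = \sqrt{B + 4} = \sqrt{4 + B}$)
$10667 l{\left(\left(U{\left(S \right)} + 8\right) \left(12 - 5\right) \right)} = 10667 \sqrt{4 + \left(\left(20 + \left(-4\right)^{2} - -36\right) + 8\right) \left(12 - 5\right)} = 10667 \sqrt{4 + \left(\left(20 + 16 + 36\right) + 8\right) 7} = 10667 \sqrt{4 + \left(72 + 8\right) 7} = 10667 \sqrt{4 + 80 \cdot 7} = 10667 \sqrt{4 + 560} = 10667 \sqrt{564} = 10667 \cdot 2 \sqrt{141} = 21334 \sqrt{141}$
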